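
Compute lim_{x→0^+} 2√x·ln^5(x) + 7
The product is a 0·∞ indeterminate form at x → 0⁺.
Rewrite the product as 2·ln^5(x) / x^(-1/2) and apply L'Hôpital, or use the standard hierarchy x^(-1/2) ≫ |ln x|^5 as x → 0⁺.
The indeterminate product → 0, so the limit = 7.

Final answer: 7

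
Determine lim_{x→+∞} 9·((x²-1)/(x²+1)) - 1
Evaluate the dominant behaviour as x → +∞; each term tends to a finite value or vanishes.
Limit = 8.

Final answer: 8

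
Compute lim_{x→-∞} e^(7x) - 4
Evaluate the dominant behaviour as x → -∞; each term tends to a finite value or vanishes.
Limit = -4.

Final answer: -4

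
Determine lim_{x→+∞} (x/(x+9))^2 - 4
As x → +∞: x/(x+9) = 1/(1 + 9/x) → 1, and the 2nd power of a limit-1 base also → 1; with the additive constant, 1 - 4 = -3.
Limit = -3.

Final answer: -3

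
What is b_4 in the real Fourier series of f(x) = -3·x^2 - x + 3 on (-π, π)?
b_4 = (1/π) ∫_{-π}^{π} f(x)·sin(4x) dx.
Evaluate the integral (use parity and integration by parts as needed): b_4 = 1/2.

Final answer: 1/2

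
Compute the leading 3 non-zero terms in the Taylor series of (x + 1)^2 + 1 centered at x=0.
x^2 + 2·x + 2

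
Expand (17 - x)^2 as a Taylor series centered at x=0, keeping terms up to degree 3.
x^2 - 34·x + 289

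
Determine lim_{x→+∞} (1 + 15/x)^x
As x → +∞: this is the defining limit (1 + 15/x)^x → e^15.
Limit = e^(15).

Final answer: e^(15)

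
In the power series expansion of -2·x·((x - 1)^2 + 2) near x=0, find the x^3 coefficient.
Expand to order 3: -2·x·((x - 1)^2 + 2) = -2·x^3 + 4·x^2 - 6·x + O(x^4).
The coefficient of x^3 is -2.

Final answer: -2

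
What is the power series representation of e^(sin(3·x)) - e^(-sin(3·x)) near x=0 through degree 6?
-162·x^5/5 + 6·x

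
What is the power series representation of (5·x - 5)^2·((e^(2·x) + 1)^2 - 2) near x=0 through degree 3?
-200·x^3/3 - 50·x^2 + 100·x + 50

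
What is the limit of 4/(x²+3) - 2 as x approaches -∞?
Evaluate the dominant behaviour as x → -∞; each term tends to a finite value or vanishes.
Limit = -2.

Final answer: -2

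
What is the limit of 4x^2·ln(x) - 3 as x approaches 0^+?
The product is a 0·∞ indeterminate form at x → 0⁺.
Rewrite the product as 4·ln(x) / x^(-2) and apply L'Hôpital, or use the standard hierarchy x^(-2) ≫ |ln x| as x → 0⁺.
The indeterminate product → 0, so the limit = -3.

Final answer: -3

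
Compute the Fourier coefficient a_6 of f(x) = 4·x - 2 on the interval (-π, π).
a_6 = (1/π) ∫_{-π}^{π} f(x)·cos(6x) dx.
Evaluate the integral (use parity and integration by parts as needed): a_6 = 0.

Final answer: 0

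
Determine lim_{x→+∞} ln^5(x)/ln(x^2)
This is an ∞/∞ indeterminate form as x → +∞.
Write ln(x^2) = 2·ln(x), reducing the quotient to ln^4(x)/2 → ∞.
Limit = ∞.

Final answer: ∞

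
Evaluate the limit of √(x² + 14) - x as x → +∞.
This is an ∞ − ∞ indeterminate form.
Multiply and divide by the conjugate √(x²+14) + x; the x² terms cancel, leaving 14/(√(x²+14)+x) → 0.
Limit = 0.

Final answer: 0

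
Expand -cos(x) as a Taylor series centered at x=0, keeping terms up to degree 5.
-x^4/24 + x^2/2 - 1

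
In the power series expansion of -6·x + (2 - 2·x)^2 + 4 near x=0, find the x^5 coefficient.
Expand to order 5: -6·x + (2 - 2·x)^2 + 4 = 4·x^2 - 14·x + 8 + O(x^6).
The coefficient of x^5 is 0.

Final answer: 0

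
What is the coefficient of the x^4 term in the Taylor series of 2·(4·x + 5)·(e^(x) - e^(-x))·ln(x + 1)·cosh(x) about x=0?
Expand to order 4: 2·(4·x + 5)·(e^(x) - e^(-x))·ln(x + 1)·cosh(x) = 12·x^4 + 6·x^3 + 20·x^2 + O(x^5).
The coefficient of x^4 is 12.

Final answer: 12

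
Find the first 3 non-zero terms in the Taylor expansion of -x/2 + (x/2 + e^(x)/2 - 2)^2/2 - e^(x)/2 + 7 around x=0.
-x^2/8 - 5·x/2 + 61/8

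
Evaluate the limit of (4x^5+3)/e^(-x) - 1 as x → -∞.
The quotient is an ∞/∞ indeterminate form as x → -∞.
Compare growth rates of the dominant terms (exponentials ≫ polynomials ≫ logarithms), or apply L'Hôpital's rule; the quotient → 0.
Adding the constant: 0 - 1 = -1. Limit = -1.

Final answer: -1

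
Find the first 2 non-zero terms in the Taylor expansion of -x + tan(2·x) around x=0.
8·x^3/3 + x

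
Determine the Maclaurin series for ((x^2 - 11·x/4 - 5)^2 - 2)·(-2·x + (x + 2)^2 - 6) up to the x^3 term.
269·x^3/8 + 663·x^2/8 - 9·x - 46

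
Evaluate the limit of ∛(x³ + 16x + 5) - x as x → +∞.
This is an ∞ − ∞ indeterminate form.
Multiply by (A² + AB + B²)/(A² + AB + B²) where A = ∛(x³+16x + 5), B = x to use A³ − B³ = (A−B)(A²+AB+B²); the x³ terms cancel, leaving (16x + 5)/(A²+AB+B²) with denominator ~ 3x², so the limit is 0.
Limit = 0.

Final answer: 0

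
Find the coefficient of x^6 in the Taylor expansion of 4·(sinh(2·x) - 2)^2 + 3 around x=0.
Expand to order 6: 4·(sinh(2·x) - 2)^2 + 3 = 512·x^6/45 - 64·x^5/15 + 64·x^4/3 - 64·x^3/3 + 16·x^2 - 32·x + 19 + O(x^7).
The coefficient of x^6 is 512/45.

Final answer: 512/45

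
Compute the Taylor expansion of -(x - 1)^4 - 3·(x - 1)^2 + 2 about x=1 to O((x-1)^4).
2 - 3·(x - 1)^2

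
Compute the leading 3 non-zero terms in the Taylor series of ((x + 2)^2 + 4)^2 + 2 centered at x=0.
32·x^2 + 64·x + 66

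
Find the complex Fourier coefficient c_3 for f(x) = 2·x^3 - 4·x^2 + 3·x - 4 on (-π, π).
Compute the real Fourier coefficients first: a_3 = 16/9, b_3 = 10/9 + 4·π^2/3.
Then c_3 = (a_3 − i·b_3)/2 = 8/9 - 2·i·π^2/3 - 5·i/9.

Final answer: 8/9 - 2·i·π^2/3 - 5·i/9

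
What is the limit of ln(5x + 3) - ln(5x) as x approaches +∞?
This is an ∞ − ∞ indeterminate form.
Combine the logarithms: ln(5x+3) − ln(5x) = ln((5x+3)/(5x)) = ln(1 + 3/(5x)) → ln(1) = 0.
Limit = 0.

Final answer: 0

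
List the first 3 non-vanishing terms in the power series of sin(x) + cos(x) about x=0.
-x^2/2 + x + 1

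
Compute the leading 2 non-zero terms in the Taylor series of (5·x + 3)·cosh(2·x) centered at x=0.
5·x + 3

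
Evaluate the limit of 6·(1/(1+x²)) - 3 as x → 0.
Direct substitution at x = 0 gives 3.

Final answer: 3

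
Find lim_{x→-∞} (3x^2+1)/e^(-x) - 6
The quotient is an ∞/∞ indeterminate form as x → -∞.
Compare growth rates of the dominant terms (exponentials ≫ polynomials ≫ logarithms), or apply L'Hôpital's rule; the quotient → 0.
Adding the constant: 0 - 6 = -6. Limit = -6.

Final answer: -6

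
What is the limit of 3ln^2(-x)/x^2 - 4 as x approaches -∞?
The quotient is an ∞/∞ indeterminate form as x → -∞.
Compare growth rates of the dominant terms (exponentials ≫ polynomials ≫ logarithms), or apply L'Hôpital's rule; the quotient → 0.
Adding the constant: 0 - 4 = -4. Limit = -4.

Final answer: -4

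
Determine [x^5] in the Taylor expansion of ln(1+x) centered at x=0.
Expand to order 5: ln(1+x) = x^5/5 - x^4/4 + x^3/3 - x^2/2 + x + O(x^6).
The coefficient of x^5 is 1/5.

Final answer: 1/5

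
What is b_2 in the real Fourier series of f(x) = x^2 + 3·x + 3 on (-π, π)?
b_2 = (1/π) ∫_{-π}^{π} f(x)·sin(2x) dx.
Evaluate the integral (use parity and integration by parts as needed): b_2 = -3.

Final answer: -3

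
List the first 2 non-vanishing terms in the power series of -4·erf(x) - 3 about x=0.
-8·x/√(π) - 3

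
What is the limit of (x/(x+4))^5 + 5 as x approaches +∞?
As x → +∞: x/(x+4) = 1/(1 + 4/x) → 1, and the 5th power of a limit-1 base also → 1; with the additive constant, 1 + 5 = 6.
Limit = 6.

Final answer: 6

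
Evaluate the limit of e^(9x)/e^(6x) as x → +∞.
This is an ∞/∞ indeterminate form as x → +∞.
Rewrite e^(9x)/e^(6x) = e^((9−6)x) = e^(3x); the exponent coefficient is 3 > 0 so e^(3x) → ∞.
Limit = ∞.

Final answer: ∞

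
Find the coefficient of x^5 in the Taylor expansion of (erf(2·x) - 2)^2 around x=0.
Expand to order 5: (erf(2·x) - 2)^2 = -128·x^5/(5·√(π)) - 128·x^4/(3·π) + 64·x^3/(3·√(π)) + 16·x^2/π - 16·x/√(π) + 4 + O(x^6).
The coefficient of x^5 is -128/(5·√(π)).

Final answer: -128/(5·√(π))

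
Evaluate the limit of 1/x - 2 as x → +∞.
Evaluate the dominant behaviour as x → +∞; each term tends to a finite value or vanishes.
Limit = -2.

Final answer: -2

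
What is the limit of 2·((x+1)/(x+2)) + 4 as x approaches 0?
Direct substitution at x = 0 gives 5.

Final answer: 5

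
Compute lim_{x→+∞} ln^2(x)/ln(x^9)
This is an ∞/∞ indeterminate form as x → +∞.
Write ln(x^9) = 9·ln(x), reducing the quotient to ln(x)/9 → ∞.
Limit = ∞.

Final answer: ∞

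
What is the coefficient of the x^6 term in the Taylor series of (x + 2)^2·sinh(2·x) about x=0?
Expand to order 6: (x + 2)^2·sinh(2·x) = 16·x^6/15 + 12·x^5/5 + 16·x^4/3 + 22·x^3/3 + 8·x^2 + 8·x + O(x^7).
The coefficient of x^6 is 16/15.

Final answer: 16/15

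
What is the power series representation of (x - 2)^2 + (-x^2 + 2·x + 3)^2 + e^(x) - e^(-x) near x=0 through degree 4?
x^4 - 11·x^3/3 - x^2 + 10·x + 13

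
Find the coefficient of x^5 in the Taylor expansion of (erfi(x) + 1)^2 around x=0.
Expand to order 5: (erfi(x) + 1)^2 = 2·x^5/(5·√(π)) + 8·x^4/(3·π) + 4·x^3/(3·√(π)) + 4·x^2/π + 4·x/√(π) + 1 + O(x^6).
The coefficient of x^5 is 2/(5·√(π)).

Final answer: 2/(5·√(π))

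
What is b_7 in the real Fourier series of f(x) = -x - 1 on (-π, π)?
b_7 = (1/π) ∫_{-π}^{π} f(x)·sin(7x) dx.
Evaluate the integral (use parity and integration by parts as needed): b_7 = -2/7.

Final answer: -2/7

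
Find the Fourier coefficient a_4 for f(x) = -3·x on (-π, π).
a_4 = (1/π) ∫_{-π}^{π} f(x)·cos(4x) dx.
Evaluate the integral (use parity and integration by parts as needed): a_4 = 0.

Final answer: 0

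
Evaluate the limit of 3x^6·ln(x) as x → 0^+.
This is a 0·∞ indeterminate form at x → 0⁺.
Rewrite the product as 3·ln(x) / x^(-6) and apply L'Hôpital, or use the standard hierarchy x^(-6) ≫ |ln x| as x → 0⁺.
The indeterminate product → 0, so the limit = 0.

Final answer: 0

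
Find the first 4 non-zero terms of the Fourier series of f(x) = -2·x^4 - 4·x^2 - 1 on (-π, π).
(-80 + 16·π^2)·cos(x) + (2 - 4·π^2)·cos(2·x) + (16/27 + 16·π^2/9)·cos(3·x) - 2·π^4/5 - 4·π^2/3 - 1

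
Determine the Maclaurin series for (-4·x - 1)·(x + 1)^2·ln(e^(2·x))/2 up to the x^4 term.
-4·x^4 - 9·x^3 - 6·x^2 - x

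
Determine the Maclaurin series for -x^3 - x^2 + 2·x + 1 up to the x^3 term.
-x^3 - x^2 + 2·x + 1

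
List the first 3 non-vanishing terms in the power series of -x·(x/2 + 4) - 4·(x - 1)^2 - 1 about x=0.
-9·x^2/2 + 4·x - 5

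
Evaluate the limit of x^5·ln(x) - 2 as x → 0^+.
The product is a 0·∞ indeterminate form at x → 0⁺.
Rewrite the product as ln(x) / x^(-5) and apply L'Hôpital, or use the standard hierarchy x^(-5) ≫ |ln x| as x → 0⁺.
The indeterminate product → 0, so the limit = -2.

Final answer: -2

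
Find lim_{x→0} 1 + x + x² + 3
Direct substitution at x = 0 gives 4.

Final answer: 4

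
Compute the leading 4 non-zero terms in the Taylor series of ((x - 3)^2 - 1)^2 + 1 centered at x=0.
-12·x^3 + 52·x^2 - 96·x + 65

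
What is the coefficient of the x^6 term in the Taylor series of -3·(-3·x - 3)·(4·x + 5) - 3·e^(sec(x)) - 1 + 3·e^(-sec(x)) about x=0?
Expand to order 6: -3·(-3·x - 3)·(4·x + 5) - 3·e^(sec(x)) - 1 + 3·e^(-sec(x)) = x^6·(-151·e/240 - e^(-1)/240) + x^4·(-e - e^(-1)/4) + x^2·(-3·e/2 - 3·e^(-1)/2 + 36) + 81·x - 3·e + 3·e^(-1) + 44 + O(x^7).
The coefficient of x^6 is -151·e/240 - e^(-1)/240.

Final answer: -151·e/240 - e^(-1)/240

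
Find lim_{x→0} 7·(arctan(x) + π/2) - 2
Direct substitution at x = 0 gives -2 + 7·π/2.

Final answer: -2 + 7·π/2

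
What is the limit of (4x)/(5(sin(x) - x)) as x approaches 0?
Both numerator and denominator → 0 as x → 0; this is a 0/0 indeterminate form.
Expand each to leading order near x = 0: numerator ~ 4·x, denominator ~ -5·x^3/6.
The limit of the ratio is -∞.

Final answer: -∞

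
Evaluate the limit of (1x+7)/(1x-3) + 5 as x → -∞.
Evaluate the dominant behaviour as x → -∞; each term tends to a finite value or vanishes.
Limit = 6.

Final answer: 6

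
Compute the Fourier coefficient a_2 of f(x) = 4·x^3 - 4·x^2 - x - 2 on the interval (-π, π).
a_2 = (1/π) ∫_{-π}^{π} f(x)·cos(2x) dx.
Evaluate the integral (use parity and integration by parts as needed): a_2 = -4.

Final answer: -4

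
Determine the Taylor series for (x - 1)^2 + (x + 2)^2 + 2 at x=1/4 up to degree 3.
61/8 + 3·(x - 1/4) + 2·(x - 1/4)^2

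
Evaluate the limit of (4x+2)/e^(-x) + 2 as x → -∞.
The quotient is an ∞/∞ indeterminate form as x → -∞.
Compare growth rates of the dominant terms (exponentials ≫ polynomials ≫ logarithms), or apply L'Hôpital's rule; the quotient → 0.
Adding the constant: 0 + 2 = 2. Limit = 2.

Final answer: 2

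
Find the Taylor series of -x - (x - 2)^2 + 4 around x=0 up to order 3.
-x^2 + 3·x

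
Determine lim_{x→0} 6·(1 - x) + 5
Direct substitution at x = 0 gives 11.

Final answer: 11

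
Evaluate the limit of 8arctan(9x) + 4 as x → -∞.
Evaluate the dominant behaviour as x → -∞; each term tends to a finite value or vanishes.
Limit = 4 - 4·π.

Final answer: 4 - 4·π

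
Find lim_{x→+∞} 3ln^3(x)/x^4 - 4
The quotient is an ∞/∞ indeterminate form as x → +∞.
The polynomial denominator x^4 dominates the logarithmic numerator (any positive power of x ≫ ln^3(x) as x → ∞), so the quotient → 0.
Adding the constant: 0 - 4 = -4. Limit = -4.

Final answer: -4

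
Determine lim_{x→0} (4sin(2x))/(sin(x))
Both numerator and denominator → 0 as x → 0; this is a 0/0 indeterminate form.
Expand each to leading order near x = 0: numerator ~ 8·x, denominator ~ x.
The limit of the ratio is 8.

Final answer: 8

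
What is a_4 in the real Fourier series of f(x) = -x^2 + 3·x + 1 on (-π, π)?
a_4 = (1/π) ∫_{-π}^{π} f(x)·cos(4x) dx.
Evaluate the integral (use parity and integration by parts as needed): a_4 = -1/4.

Final answer: -1/4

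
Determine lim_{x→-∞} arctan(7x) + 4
Evaluate the dominant behaviour as x → -∞; each term tends to a finite value or vanishes.
Limit = 4 - π/2.

Final answer: 4 - π/2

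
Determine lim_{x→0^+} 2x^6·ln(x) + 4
The product is a 0·∞ indeterminate form at x → 0⁺.
Rewrite the product as 2·ln(x) / x^(-6) and apply L'Hôpital, or use the standard hierarchy x^(-6) ≫ |ln x| as x → 0⁺.
The indeterminate product → 0, so the limit = 4.

Final answer: 4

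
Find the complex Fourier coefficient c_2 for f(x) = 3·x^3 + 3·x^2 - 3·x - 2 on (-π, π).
Compute the real Fourier coefficients first: a_2 = 3, b_2 = 15/2 - 3·π^2.
Then c_2 = (a_2 − i·b_2)/2 = 3/2 - 15·i/4 + 3·i·π^2/2.

Final answer: 3/2 - 15·i/4 + 3·i·π^2/2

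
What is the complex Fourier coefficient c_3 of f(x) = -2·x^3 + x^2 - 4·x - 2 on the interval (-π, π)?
Compute the real Fourier coefficients first: a_3 = -4/9, b_3 = -4·π^2/3 - 16/9.
Then c_3 = (a_3 − i·b_3)/2 = -2/9 + 8·i/9 + 2·i·π^2/3.

Final answer: -2/9 + 8·i/9 + 2·i·π^2/3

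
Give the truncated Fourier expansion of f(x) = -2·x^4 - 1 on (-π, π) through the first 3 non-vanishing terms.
(-96 + 16·π^2)·cos(x) + (6 - 4·π^2)·cos(2·x) - 2·π^4/5 - 1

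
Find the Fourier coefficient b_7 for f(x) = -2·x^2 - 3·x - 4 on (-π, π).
b_7 = (1/π) ∫_{-π}^{π} f(x)·sin(7x) dx.
Evaluate the integral (use parity and integration by parts as needed): b_7 = -6/7.

Final answer: -6/7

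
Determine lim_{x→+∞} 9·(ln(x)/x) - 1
Evaluate the dominant behaviour as x → +∞; each term tends to a finite value or vanishes.
Limit = -1.

Final answer: -1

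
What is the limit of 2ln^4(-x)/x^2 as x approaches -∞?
This is an ∞/∞ indeterminate form as x → -∞.
Compare growth rates of the dominant terms (exponentials ≫ polynomials ≫ logarithms), or apply L'Hôpital's rule; the quotient → 0.
Limit = 0.

Final answer: 0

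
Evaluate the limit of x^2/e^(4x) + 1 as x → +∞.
The quotient is an ∞/∞ indeterminate form as x → +∞.
The exponential denominator e^(4x) dominates the polynomial numerator (e^x ≫ x^2 as x → ∞), so the quotient → 0.
Adding the constant: 0 + 1 = 1. Limit = 1.

Final answer: 1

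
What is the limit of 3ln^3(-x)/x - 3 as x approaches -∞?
The quotient is an ∞/∞ indeterminate form as x → -∞.
Compare growth rates of the dominant terms (exponentials ≫ polynomials ≫ logarithms), or apply L'Hôpital's rule; the quotient → 0.
Adding the constant: 0 - 3 = -3. Limit = -3.

Final answer: -3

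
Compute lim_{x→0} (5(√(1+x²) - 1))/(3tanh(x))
Both numerator and denominator → 0 as x → 0; this is a 0/0 indeterminate form.
Expand each to leading order near x = 0: numerator ~ 5·x^2/2, denominator ~ 3·x.
The limit of the ratio is 0.

Final answer: 0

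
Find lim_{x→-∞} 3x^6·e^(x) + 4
The product is a 0·∞ indeterminate form at x → -∞.
Rewrite the product as 3x^6 / e^(-x) (an ∞/∞ form) and apply L'Hôpital, or use the standard hierarchy e^(|x|) ≫ |x^6| as x → -∞.
The indeterminate product → 0, so the limit = 4.

Final answer: 4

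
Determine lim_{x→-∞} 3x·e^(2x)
This is a 0·∞ indeterminate form at x → -∞.
Rewrite the product as 3x / e^(-2x) (an ∞/∞ form) and apply L'Hôpital, or use the standard hierarchy e^(2|x|) ≫ |x| as x → -∞.
The indeterminate product → 0, so the limit = 0.

Final answer: 0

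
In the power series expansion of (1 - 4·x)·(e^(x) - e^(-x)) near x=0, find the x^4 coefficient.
Expand to order 4: (1 - 4·x)·(e^(x) - e^(-x)) = -4·x^4/3 + x^3/3 - 8·x^2 + 2·x + O(x^5).
The coefficient of x^4 is -4/3.

Final answer: -4/3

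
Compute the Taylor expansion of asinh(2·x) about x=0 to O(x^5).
-4·x^3/3 + 2·x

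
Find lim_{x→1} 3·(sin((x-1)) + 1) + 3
Direct substitution at x = 1 gives 6.

Final answer: 6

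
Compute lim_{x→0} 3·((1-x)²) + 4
Direct substitution at x = 0 gives 7.

Final answer: 7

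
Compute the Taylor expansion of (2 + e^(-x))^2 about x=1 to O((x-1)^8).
(1 + 4·e + 4·e^(2))·e^(-2) + (-4·e - 2)·e^(-2)·(x - 1) + (2 + 2·e)·e^(-2)·(x - 1)^2 + (-2·e - 4)·e^(-2)·(x - 1)^3/3 + (e + 4)·e^(-2)·(x - 1)^4/6 + (-8 - e)·e^(-2)·(x - 1)^5/30 + (e + 16)·e^(-2)·(x - 1)^6/180 + (-32 - e)·e^(-2)·(x - 1)^7/1260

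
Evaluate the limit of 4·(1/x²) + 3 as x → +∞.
Evaluate the dominant behaviour as x → +∞; each term tends to a finite value or vanishes.
Limit = 3.

Final answer: 3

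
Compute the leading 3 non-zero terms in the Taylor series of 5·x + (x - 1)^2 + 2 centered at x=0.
x^2 + 3·x + 3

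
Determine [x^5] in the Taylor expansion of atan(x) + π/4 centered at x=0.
Expand to order 5: atan(x) + π/4 = x^5/5 - x^3/3 + x + π/4 + O(x^6).
The coefficient of x^5 is 1/5.

Final answer: 1/5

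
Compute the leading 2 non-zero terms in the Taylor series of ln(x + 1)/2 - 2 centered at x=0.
x/2 - 2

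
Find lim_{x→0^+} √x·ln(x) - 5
The product is a 0·∞ indeterminate form at x → 0⁺.
Rewrite the product as ln(x) / x^(-1/2) and apply L'Hôpital, or use the standard hierarchy x^(-1/2) ≫ |ln x| as x → 0⁺.
The indeterminate product → 0, so the limit = -5.

Final answer: -5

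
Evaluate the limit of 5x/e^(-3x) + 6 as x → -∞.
The quotient is an ∞/∞ indeterminate form as x → -∞.
Compare growth rates of the dominant terms (exponentials ≫ polynomials ≫ logarithms), or apply L'Hôpital's rule; the quotient → 0.
Adding the constant: 0 + 6 = 6. Limit = 6.

Final answer: 6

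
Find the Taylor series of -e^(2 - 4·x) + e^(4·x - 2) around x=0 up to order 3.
x^3·(32·e^(-2)/3 + 32·e^(2)/3) + x^2·(-8·e^(2) + 8·e^(-2)) + x·(4·e^(-2) + 4·e^(2)) - e^(2) + e^(-2)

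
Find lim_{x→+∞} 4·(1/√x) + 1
Evaluate the dominant behaviour as x → +∞; each term tends to a finite value or vanishes.
Limit = 1.

Final answer: 1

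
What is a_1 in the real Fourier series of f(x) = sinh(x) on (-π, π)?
a_1 = (1/π) ∫_{-π}^{π} f(x)·cos(1x) dx.
Evaluate the integral (use parity and integration by parts as needed): a_1 = 0.

Final answer: 0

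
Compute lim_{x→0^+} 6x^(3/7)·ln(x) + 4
The product is a 0·∞ indeterminate form at x → 0⁺.
Rewrite the product as 6·ln(x) / x^(-3/7) and apply L'Hôpital, or use the standard hierarchy x^(-3/7) ≫ |ln x| as x → 0⁺.
The indeterminate product → 0, so the limit = 4.

Final answer: 4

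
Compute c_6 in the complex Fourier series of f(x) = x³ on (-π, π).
Compute the real Fourier coefficients first: a_6 = 0, b_6 = 1/18 - π^2/3.
Then c_6 = (a_6 − i·b_6)/2 = -i/36 + i·π^2/6.

Final answer: -i/36 + i·π^2/6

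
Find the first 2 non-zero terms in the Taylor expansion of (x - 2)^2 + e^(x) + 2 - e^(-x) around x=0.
6 - 2·x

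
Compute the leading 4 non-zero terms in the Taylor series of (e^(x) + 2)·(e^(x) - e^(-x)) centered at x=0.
2·x^4/3 + 2·x^3 + 2·x^2 + 6·x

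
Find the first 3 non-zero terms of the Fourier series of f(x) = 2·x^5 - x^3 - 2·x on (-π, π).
(-82·π^2 + 4·π^4 + 488)·sin(x) + (-2·π^4 - 29/2 + 11·π^2)·sin(2·x) + (-98·π^2/27 + 88/81 + 4·π^4/3)·sin(3·x)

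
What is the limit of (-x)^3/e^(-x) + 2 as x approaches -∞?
The quotient is an ∞/∞ indeterminate form as x → -∞.
Compare growth rates of the dominant terms (exponentials ≫ polynomials ≫ logarithms), or apply L'Hôpital's rule; the quotient → 0.
Adding the constant: 0 + 2 = 2. Limit = 2.

Final answer: 2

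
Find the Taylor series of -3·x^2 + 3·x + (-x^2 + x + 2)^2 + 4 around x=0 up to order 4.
x^4 - 2·x^3 - 6·x^2 + 7·x + 8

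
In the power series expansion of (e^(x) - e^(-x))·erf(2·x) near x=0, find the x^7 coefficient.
Expand to order 7: (e^(x) - e^(-x))·erf(2·x) = 499·x^6/(45·√(π)) - 28·x^4/(3·√(π)) + 8·x^2/√(π) + O(x^8).
The coefficient of x^7 is 0.

Final answer: 0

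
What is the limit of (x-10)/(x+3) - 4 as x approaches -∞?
Evaluate the dominant behaviour as x → -∞; each term tends to a finite value or vanishes.
Limit = -3.

Final answer: -3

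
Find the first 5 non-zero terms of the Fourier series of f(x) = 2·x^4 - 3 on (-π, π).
(96 - 16·π^2)·cos(x) + (-6 + 4·π^2)·cos(2·x) + (32/27 - 16·π^2/9)·cos(3·x) + (-3/8 + π^2)·cos(4·x) - 3 + 2·π^4/5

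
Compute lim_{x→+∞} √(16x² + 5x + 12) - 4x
As x → +∞: multiply by the conjugate to get (5x+12)/(√(16x²+5x+12)+4x); the denominator ~ 8x, so the limit is 5/8.
Limit = 5/8.

Final answer: 5/8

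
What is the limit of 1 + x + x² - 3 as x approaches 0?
Direct substitution at x = 0 gives -2.

Final answer: -2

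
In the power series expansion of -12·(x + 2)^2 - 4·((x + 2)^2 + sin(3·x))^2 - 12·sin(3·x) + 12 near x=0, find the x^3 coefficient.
Expand to order 3: -12·(x + 2)^2 - 4·((x + 2)^2 + sin(3·x))^2 - 12·sin(3·x) + 12 = 142·x^3 - 240·x^2 - 308·x - 100 + O(x^4).
The coefficient of x^3 is 142.

Final answer: 142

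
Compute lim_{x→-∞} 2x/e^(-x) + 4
The quotient is an ∞/∞ indeterminate form as x → -∞.
Compare growth rates of the dominant terms (exponentials ≫ polynomials ≫ logarithms), or apply L'Hôpital's rule; the quotient → 0.
Adding the constant: 0 + 4 = 4. Limit = 4.

Final answer: 4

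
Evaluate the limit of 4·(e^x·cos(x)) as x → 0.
Direct substitution at x = 0 gives 4.

Final answer: 4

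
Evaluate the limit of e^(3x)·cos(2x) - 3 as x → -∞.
Evaluate the dominant behaviour as x → -∞; each term tends to a finite value or vanishes.
Limit = -3.

Final answer: -3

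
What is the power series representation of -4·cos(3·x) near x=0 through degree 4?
-27·x^4/2 + 18·x^2 - 4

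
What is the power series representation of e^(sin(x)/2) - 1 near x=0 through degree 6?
59·x^6/15360 - 23·x^5/3840 - 5·x^4/128 - x^3/16 + x^2/8 + x/2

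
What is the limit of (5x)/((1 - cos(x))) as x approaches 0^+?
Both numerator and denominator → 0 as x → 0^+; this is a 0/0 indeterminate form.
Expand each to leading order near x = 0: numerator ~ 5·x, denominator ~ x^2/2.
The limit of the ratio is ∞.

Final answer: ∞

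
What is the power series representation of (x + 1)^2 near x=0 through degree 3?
x^2 + 2·x + 1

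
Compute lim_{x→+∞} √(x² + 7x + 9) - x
As x → +∞: multiply by the conjugate to get (7x+9)/(√(x²+7x+9)+x); the denominator ~ 2x, so the limit is 7/2.
Limit = 7/2.

Final answer: 7/2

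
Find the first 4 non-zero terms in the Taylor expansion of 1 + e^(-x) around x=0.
-x^3/6 + x^2/2 - x + 2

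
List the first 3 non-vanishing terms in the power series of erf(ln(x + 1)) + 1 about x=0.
-x^2/√(π) + 2·x/√(π) + 1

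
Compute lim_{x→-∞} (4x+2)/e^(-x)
This is an ∞/∞ indeterminate form as x → -∞.
Compare growth rates of the dominant terms (exponentials ≫ polynomials ≫ logarithms), or apply L'Hôpital's rule; the quotient → 0.
Limit = 0.

Final answer: 0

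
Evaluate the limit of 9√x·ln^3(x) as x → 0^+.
This is a 0·∞ indeterminate form at x → 0⁺.
Rewrite the product as 9·ln^3(x) / x^(-1/2) and apply L'Hôpital, or use the standard hierarchy x^(-1/2) ≫ |ln x|^3 as x → 0⁺.
The indeterminate product → 0, so the limit = 0.

Final answer: 0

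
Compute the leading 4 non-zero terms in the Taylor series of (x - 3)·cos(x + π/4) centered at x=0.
-√(2)·x^3/2 + √(2)·x^2/4 + 2·√(2)·x - 3·√(2)/2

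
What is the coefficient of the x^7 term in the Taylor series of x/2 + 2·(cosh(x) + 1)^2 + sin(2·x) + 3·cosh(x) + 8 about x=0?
Expand to order 7: x/2 + 2·(cosh(x) + 1)^2 + sin(2·x) + 3·cosh(x) + 8 = -8·x^7/315 + 71·x^6/720 + 4·x^5/15 + 23·x^4/24 - 4·x^3/3 + 11·x^2/2 + 5·x/2 + 19 + O(x^8).
The coefficient of x^7 is -8/315.

Final answer: -8/315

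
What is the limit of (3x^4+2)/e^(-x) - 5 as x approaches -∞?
The quotient is an ∞/∞ indeterminate form as x → -∞.
Compare growth rates of the dominant terms (exponentials ≫ polynomials ≫ logarithms), or apply L'Hôpital's rule; the quotient → 0.
Adding the constant: 0 - 5 = -5. Limit = -5.

Final answer: -5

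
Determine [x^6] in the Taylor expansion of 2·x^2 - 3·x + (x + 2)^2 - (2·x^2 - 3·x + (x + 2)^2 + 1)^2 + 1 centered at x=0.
Expand to order 6: 2·x^2 - 3·x + (x + 2)^2 - (2·x^2 - 3·x + (x + 2)^2 + 1)^2 + 1 = -9·x^4 - 6·x^3 - 28·x^2 - 9·x - 20 + O(x^7).
The coefficient of x^6 is 0.

Final answer: 0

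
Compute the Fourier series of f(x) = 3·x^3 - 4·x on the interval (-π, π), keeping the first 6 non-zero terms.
(-44 + 6·π^2)·sin(x) + (17/2 - 3·π^2)·sin(2·x) + (-4 + 2·π^2)·sin(3·x) + (41/16 - 3·π^2/2)·sin(4·x) + (-236/125 + 6·π^2/5)·sin(5·x) + (3/2 - π^2)·sin(6·x)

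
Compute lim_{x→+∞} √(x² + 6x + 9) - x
As x → +∞: multiply by the conjugate to get (6x+9)/(√(x²+6x+9)+x); the denominator ~ 2x, so the limit is 6/2 = 3.
Limit = 3.

Final answer: 3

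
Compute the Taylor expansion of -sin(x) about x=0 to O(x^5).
x^3/6 - x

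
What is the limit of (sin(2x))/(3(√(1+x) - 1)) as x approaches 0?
Both numerator and denominator → 0 as x → 0; this is a 0/0 indeterminate form.
Expand each to leading order near x = 0: numerator ~ 2·x, denominator ~ 3·x/2.
The limit of the ratio is 4/3.

Final answer: 4/3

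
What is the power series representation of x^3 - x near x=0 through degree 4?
x^3 - x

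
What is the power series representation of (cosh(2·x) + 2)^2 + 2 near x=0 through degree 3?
12·x^2 + 11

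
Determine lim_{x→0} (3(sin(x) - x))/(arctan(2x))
Both numerator and denominator → 0 as x → 0; this is a 0/0 indeterminate form.
Expand each to leading order near x = 0: numerator ~ -x^3/2, denominator ~ 2·x.
The limit of the ratio is 0.

Final answer: 0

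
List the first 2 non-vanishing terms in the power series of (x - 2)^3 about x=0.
12·x - 8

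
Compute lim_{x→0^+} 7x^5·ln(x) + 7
The product is a 0·∞ indeterminate form at x → 0⁺.
Rewrite the product as 7·ln(x) / x^(-5) and apply L'Hôpital, or use the standard hierarchy x^(-5) ≫ |ln x| as x → 0⁺.
The indeterminate product → 0, so the limit = 7.

Final answer: 7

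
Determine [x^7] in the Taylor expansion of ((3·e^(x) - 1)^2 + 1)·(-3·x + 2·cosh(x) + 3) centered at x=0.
Expand to order 7: ((3·e^(x) - 1)^2 + 1)·(-3·x + 2·cosh(x) + 3) = 433·x^7/210 + 353·x^6/90 + 13·x^5/2 + 67·x^4/6 + 22·x^3 + 44·x^2 + 45·x + 25 + O(x^8).
The coefficient of x^7 is 433/210.

Final answer: 433/210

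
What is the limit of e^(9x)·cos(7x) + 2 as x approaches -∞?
Evaluate the dominant behaviour as x → -∞; each term tends to a finite value or vanishes.
Limit = 2.

Final answer: 2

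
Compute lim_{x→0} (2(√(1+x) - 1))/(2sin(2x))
Both numerator and denominator → 0 as x → 0; this is a 0/0 indeterminate form.
Expand each to leading order near x = 0: numerator ~ x, denominator ~ 4·x.
The limit of the ratio is 1/4.

Final answer: 1/4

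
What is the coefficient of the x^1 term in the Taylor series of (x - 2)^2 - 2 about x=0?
Expand to order 1: (x - 2)^2 - 2 = 2 - 4·x + O(x^2).
The coefficient of x^1 is -4.

Final answer: -4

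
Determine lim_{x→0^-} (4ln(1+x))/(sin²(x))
Both numerator and denominator → 0 as x → 0^-; this is a 0/0 indeterminate form.
Expand each to leading order near x = 0: numerator ~ 4·x, denominator ~ x^2.
The limit of the ratio is -∞.

Final answer: -∞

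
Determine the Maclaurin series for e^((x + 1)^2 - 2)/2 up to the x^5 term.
13·x^5·e^(-1)/10 + 19·x^4·e^(-1)/12 + 5·x^3·e^(-1)/3 + 3·x^2·e^(-1)/2 + x·e^(-1) + e^(-1)/2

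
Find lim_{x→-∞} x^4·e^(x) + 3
The product is a 0·∞ indeterminate form at x → -∞.
Rewrite the product as x^4 / e^(-x) (an ∞/∞ form) and apply L'Hôpital, or use the standard hierarchy e^(|x|) ≫ |x^4| as x → -∞.
The indeterminate product → 0, so the limit = 3.

Final answer: 3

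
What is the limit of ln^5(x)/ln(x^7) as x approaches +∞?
This is an ∞/∞ indeterminate form as x → +∞.
Write ln(x^7) = 7·ln(x), reducing the quotient to ln^4(x)/7 → ∞.
Limit = ∞.

Final answer: ∞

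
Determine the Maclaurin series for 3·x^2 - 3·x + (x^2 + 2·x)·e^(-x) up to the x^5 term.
-x^5/12 + x^4/6 + 2·x^2 - x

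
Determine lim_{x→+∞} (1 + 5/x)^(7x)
As x → +∞: write (1 + 5/x)^(7x) = ((1 + 5/x)^x)^7 → (e^5)^7 = e^35.
Limit = e^(35).

Final answer: e^(35)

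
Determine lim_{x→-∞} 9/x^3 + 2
Evaluate the dominant behaviour as x → -∞; each term tends to a finite value or vanishes.
Limit = 2.

Final answer: 2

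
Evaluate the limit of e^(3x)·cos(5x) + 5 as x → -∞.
Evaluate the dominant behaviour as x → -∞; each term tends to a finite value or vanishes.
Limit = 5.

Final answer: 5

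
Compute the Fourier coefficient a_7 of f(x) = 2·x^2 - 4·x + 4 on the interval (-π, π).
a_7 = (1/π) ∫_{-π}^{π} f(x)·cos(7x) dx.
Evaluate the integral (use parity and integration by parts as needed): a_7 = -8/49.

Final answer: -8/49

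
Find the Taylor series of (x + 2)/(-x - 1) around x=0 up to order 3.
x^3 - x^2 + x - 2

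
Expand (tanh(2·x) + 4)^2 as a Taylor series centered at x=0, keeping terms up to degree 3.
-64·x^3/3 + 4·x^2 + 16·x + 16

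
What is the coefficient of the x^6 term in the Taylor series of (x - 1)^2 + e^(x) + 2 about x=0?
Expand to order 6: (x - 1)^2 + e^(x) + 2 = x^6/720 + x^5/120 + x^4/24 + x^3/6 + 3·x^2/2 - x + 4 + O(x^7).
The coefficient of x^6 is 1/720.

Final answer: 1/720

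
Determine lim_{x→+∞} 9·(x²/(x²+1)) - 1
Evaluate the dominant behaviour as x → +∞; each term tends to a finite value or vanishes.
Limit = 8.

Final answer: 8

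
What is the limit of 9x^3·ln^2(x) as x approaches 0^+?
This is a 0·∞ indeterminate form at x → 0⁺.
Rewrite the product as 9·ln^2(x) / x^(-3) and apply L'Hôpital, or use the standard hierarchy x^(-3) ≫ |ln x|^2 as x → 0⁺.
The indeterminate product → 0, so the limit = 0.

Final answer: 0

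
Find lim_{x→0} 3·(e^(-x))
Direct substitution at x = 0 gives 3.

Final answer: 3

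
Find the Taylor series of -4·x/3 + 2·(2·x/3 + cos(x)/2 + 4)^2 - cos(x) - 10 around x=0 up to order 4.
11·x^4/24 - 2·x^3/3 - 28·x^2/9 + 32·x/3 + 59/2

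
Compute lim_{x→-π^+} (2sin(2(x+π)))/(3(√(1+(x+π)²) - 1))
Both numerator and denominator → 0 as x → -π^+; this is a 0/0 indeterminate form.
Expand each to leading order near x = -π: numerator ~ 4·(x + π), denominator ~ 3·(x + π)^2/2.
The limit of the ratio is ∞.

Final answer: ∞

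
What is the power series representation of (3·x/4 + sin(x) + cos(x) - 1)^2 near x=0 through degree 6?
11·x^6/720 + 5·x^5/16 - x^4/3 - 7·x^3/4 + 49·x^2/16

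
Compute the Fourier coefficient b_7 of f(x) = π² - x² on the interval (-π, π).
b_7 = (1/π) ∫_{-π}^{π} f(x)·sin(7x) dx.
Evaluate the integral (use parity and integration by parts as needed): b_7 = 0.

Final answer: 0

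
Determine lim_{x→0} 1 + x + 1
Direct substitution at x = 0 gives 2.

Final answer: 2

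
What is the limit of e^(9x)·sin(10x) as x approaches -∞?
Evaluate the dominant behaviour as x → -∞; each term tends to a finite value or vanishes.
Limit = 0.

Final answer: 0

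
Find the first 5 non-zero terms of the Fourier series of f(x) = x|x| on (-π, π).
(-8 + 2·π^2)·sin(x)/π - π·sin(2·x) + (-8 + 18·π^2)·sin(3·x)/(27·π) - π·sin(4·x)/2 + (-8 + 50·π^2)·sin(5·x)/(125·π)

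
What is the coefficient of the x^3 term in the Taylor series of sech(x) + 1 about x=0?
Expand to order 3: sech(x) + 1 = 2 - x^2/2 + O(x^4).
The coefficient of x^3 is 0.

Final answer: 0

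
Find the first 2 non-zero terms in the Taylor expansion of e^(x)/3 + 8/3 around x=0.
x/3 + 3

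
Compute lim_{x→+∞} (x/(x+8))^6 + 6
As x → +∞: x/(x+8) = 1/(1 + 8/x) → 1, and the 6th power of a limit-1 base also → 1; with the additive constant, 1 + 6 = 7.
Limit = 7.

Final answer: 7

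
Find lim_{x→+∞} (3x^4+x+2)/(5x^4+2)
This is an ∞/∞ indeterminate form as x → +∞.
Divide numerator and denominator by x^4 and let the lower-order terms vanish; the leading terms give 3/5.
Limit = 3/5.

Final answer: 3/5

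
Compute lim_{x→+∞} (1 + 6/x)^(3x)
As x → +∞: write (1 + 6/x)^(3x) = ((1 + 6/x)^x)^3 → (e^6)^3 = e^18.
Limit = e^(18).

Final answer: e^(18)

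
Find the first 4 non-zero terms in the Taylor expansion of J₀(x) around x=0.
-x^6/2304 + x^4/64 - x^2/4 + 1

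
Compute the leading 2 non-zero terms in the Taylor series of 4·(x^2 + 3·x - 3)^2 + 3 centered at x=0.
39 - 72·x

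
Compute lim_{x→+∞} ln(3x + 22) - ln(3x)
This is an ∞ − ∞ indeterminate form.
Combine the logarithms: ln(3x+22) − ln(3x) = ln((3x+22)/(3x)) = ln(1 + 22/(3x)) → ln(1) = 0.
Limit = 0.

Final answer: 0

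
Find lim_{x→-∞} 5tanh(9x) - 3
Evaluate the dominant behaviour as x → -∞; each term tends to a finite value or vanishes.
Limit = -8.

Final answer: -8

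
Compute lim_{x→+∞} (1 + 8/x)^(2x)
As x → +∞: write (1 + 8/x)^(2x) = ((1 + 8/x)^x)^2 → (e^8)^2 = e^16.
Limit = e^(16).

Final answer: e^(16)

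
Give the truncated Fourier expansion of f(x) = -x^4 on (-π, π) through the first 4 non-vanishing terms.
(-48 + 8·π^2)·cos(x) + (3 - 2·π^2)·cos(2·x) + (-16/27 + 8·π^2/9)·cos(3·x) - π^4/5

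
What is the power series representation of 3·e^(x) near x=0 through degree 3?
x^3/2 + 3·x^2/2 + 3·x + 3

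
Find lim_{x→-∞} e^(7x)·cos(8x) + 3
Evaluate the dominant behaviour as x → -∞; each term tends to a finite value or vanishes.
Limit = 3.

Final answer: 3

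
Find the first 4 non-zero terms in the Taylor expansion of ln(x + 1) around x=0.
-x^4/4 + x^3/3 - x^2/2 + x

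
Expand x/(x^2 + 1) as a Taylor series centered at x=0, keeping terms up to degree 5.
x^5 - x^3 + x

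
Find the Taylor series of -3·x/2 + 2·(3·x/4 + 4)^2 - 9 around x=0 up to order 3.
9·x^2/8 + 21·x/2 + 23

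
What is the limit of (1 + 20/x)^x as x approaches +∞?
As x → +∞: this is the defining limit (1 + 20/x)^x → e^20.
Limit = e^(20).

Final answer: e^(20)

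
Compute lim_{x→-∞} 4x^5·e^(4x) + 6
The product is a 0·∞ indeterminate form at x → -∞.
Rewrite the product as 4x^5 / e^(-4x) (an ∞/∞ form) and apply L'Hôpital, or use the standard hierarchy e^(4|x|) ≫ |x^5| as x → -∞.
The indeterminate product → 0, so the limit = 6.

Final answer: 6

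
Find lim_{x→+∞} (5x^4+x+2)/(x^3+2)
This is an ∞/∞ indeterminate form as x → +∞.
Divide numerator and denominator by x^4 and let the lower-order terms vanish; the numerator's degree 4 exceeds the denominator's degree 3, so the quotient diverges.
Limit = ∞.

Final answer: ∞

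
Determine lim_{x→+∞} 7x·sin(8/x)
As x → +∞: let u = 8/x → 0⁺; then 7·x·sin(8/x) = 7·8·sin(u)/u → 7·8·1 = 56.
Limit = 56.

Final answer: 56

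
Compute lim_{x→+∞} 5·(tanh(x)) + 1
Evaluate the dominant behaviour as x → +∞; each term tends to a finite value or vanishes.
Limit = 6.

Final answer: 6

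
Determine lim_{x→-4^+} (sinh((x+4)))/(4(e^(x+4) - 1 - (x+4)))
Both numerator and denominator → 0 as x → -4^+; this is a 0/0 indeterminate form.
Expand each to leading order near x = -4: numerator ~ (x + 4), denominator ~ 2·(x + 4)^2.
The limit of the ratio is ∞.

Final answer: ∞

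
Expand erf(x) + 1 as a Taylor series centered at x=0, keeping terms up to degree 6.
x^5/(5·√(π)) - 2·x^3/(3·√(π)) + 2·x/√(π) + 1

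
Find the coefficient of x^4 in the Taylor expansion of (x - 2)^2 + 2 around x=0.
Expand to order 4: (x - 2)^2 + 2 = x^2 - 4·x + 6 + O(x^5).
The coefficient of x^4 is 0.

Final answer: 0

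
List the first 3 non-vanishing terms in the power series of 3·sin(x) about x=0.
x^5/40 - x^3/2 + 3·x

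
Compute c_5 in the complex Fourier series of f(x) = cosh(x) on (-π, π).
Compute the real Fourier coefficients first: a_5 = -sinh(π)/(13·π), b_5 = 0.
Then c_5 = (a_5 − i·b_5)/2 = -sinh(π)/(26·π).

Final answer: -sinh(π)/(26·π)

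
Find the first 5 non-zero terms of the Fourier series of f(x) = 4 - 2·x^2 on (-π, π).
8·cos(x) - 2·cos(2·x) + 8·cos(3·x)/9 - cos(4·x)/2 - 2·π^2/3 + 4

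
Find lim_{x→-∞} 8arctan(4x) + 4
Evaluate the dominant behaviour as x → -∞; each term tends to a finite value or vanishes.
Limit = 4 - 4·π.

Final answer: 4 - 4·π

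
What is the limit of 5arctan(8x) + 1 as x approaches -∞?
Evaluate the dominant behaviour as x → -∞; each term tends to a finite value or vanishes.
Limit = 1 - 5·π/2.

Final answer: 1 - 5·π/2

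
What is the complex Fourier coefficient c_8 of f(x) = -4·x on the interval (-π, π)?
Compute the real Fourier coefficients first: a_8 = 0, b_8 = 1.
Then c_8 = (a_8 − i·b_8)/2 = -i/2.

Final answer: -i/2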